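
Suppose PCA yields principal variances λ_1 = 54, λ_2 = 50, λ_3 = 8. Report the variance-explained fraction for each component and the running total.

Step 1 — total variance = trace(Sigma) = Σ λ_i = 54 + 50 + 8 = 112.

Step 2 — fraction explained by component i = λ_i / Σ λ:
  PC1: 54/112 = 0.4821
  PC2: 50/112 = 0.4464
  PC3: 8/112 = 0.0714

Step 3 — cumulative fraction after k components = (λ_1 + ... + λ_k) / Σ λ:
  k = 1: 54/112 = 0.4821
  k = 2: (54 + 50)/112 = 104/112 = 0.9286
  k = 3: (54 + 50 + 8)/112 = 112/112 = 1

Summary (fraction, with percent):

explained: PC1 0.4821 (48.21%), PC2 0.4464 (44.64%), PC3 0.0714 (7.14%);  cumulative: 0.4821, 0.9286, 1


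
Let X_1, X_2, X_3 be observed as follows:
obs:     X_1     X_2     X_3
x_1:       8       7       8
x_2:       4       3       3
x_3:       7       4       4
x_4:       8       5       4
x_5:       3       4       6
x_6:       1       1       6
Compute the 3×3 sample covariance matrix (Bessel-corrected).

Step 1 — column means:
  mean(X_1) = (8 + 4 + 7 + 8 + 3 + 1) / 6 = 31/6 = 5.1667
  mean(X_2) = (7 + 3 + 4 + 5 + 4 + 1) / 6 = 24/6 = 4
  mean(X_3) = (8 + 3 + 4 + 4 + 6 + 6) / 6 = 31/6 = 5.1667

Step 2 — sample covariance S[i,j] = (1/(n-1)) · Σ_k (x_{k,i} - mean_i) · (x_{k,j} - mean_j), with n-1 = 5.
  S[X_1,X_1] = ((2.8333)·(2.8333) + (-1.1667)·(-1.1667) + (1.8333)·(1.8333) + (2.8333)·(2.8333) + (-2.1667)·(-2.1667) + (-4.1667)·(-4.1667)) / 5 = 42.8333/5 = 8.5667
  S[X_1,X_2] = ((2.8333)·(3) + (-1.1667)·(-1) + (1.8333)·(0) + (2.8333)·(1) + (-2.1667)·(0) + (-4.1667)·(-3)) / 5 = 25/5 = 5
  S[X_1,X_3] = ((2.8333)·(2.8333) + (-1.1667)·(-2.1667) + (1.8333)·(-1.1667) + (2.8333)·(-1.1667) + (-2.1667)·(0.8333) + (-4.1667)·(0.8333)) / 5 = -0.1667/5 = -0.0333
  S[X_2,X_2] = ((3)·(3) + (-1)·(-1) + (0)·(0) + (1)·(1) + (0)·(0) + (-3)·(-3)) / 5 = 20/5 = 4
  S[X_2,X_3] = ((3)·(2.8333) + (-1)·(-2.1667) + (0)·(-1.1667) + (1)·(-1.1667) + (0)·(0.8333) + (-3)·(0.8333)) / 5 = 7/5 = 1.4
  S[X_3,X_3] = ((2.8333)·(2.8333) + (-2.1667)·(-2.1667) + (-1.1667)·(-1.1667) + (-1.1667)·(-1.1667) + (0.8333)·(0.8333) + (0.8333)·(0.8333)) / 5 = 16.8333/5 = 3.3667

S is symmetric (S[j,i] = S[i,j]). Assembling:

S = [[8.5667, 5, -0.0333],
 [5, 4, 1.4],
 [-0.0333, 1.4, 3.3667]]


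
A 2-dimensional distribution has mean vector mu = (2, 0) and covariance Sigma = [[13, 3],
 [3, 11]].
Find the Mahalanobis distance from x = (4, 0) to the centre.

Step 1 — centre the observation: (x - mu) = (2, 0).

Step 2 — invert Sigma. det(Sigma) = 13·11 - (3)² = 134.
  Sigma^{-1} = (1/det) · [[d, -b], [-b, a]] = [[0.0821, -0.0224],
 [-0.0224, 0.097]].

Step 3 — form the quadratic (x - mu)^T · Sigma^{-1} · (x - mu):
  Sigma^{-1} · (x - mu) = (0.1642, -0.0448).
  (x - mu)^T · [Sigma^{-1} · (x - mu)] = (2)·(0.1642) + (0)·(-0.0448) = 0.3284.

Step 4 — take square root: d = √(0.3284) ≈ 0.573.

d(x, mu) = √(0.3284) ≈ 0.573


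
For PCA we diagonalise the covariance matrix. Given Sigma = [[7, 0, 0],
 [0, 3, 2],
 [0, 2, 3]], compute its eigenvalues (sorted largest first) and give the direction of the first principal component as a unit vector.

Step 1 — characteristic polynomial p(λ) = det(λI - Sigma) = λ³ - tr·λ² + c_1·λ - det, where tr = trace, c_1 = sum of the principal 2×2 minors, det = det(Sigma):
  tr = 7 + 3 + 3 = 13,
  c_1 = (7·3 - (0)²) + (7·3 - (0)²) + (3·3 - (2)²) = 21 + 21 + 5 = 47,
  det = 7·(3·3 - (2)²) - (0)·((0)·3 - (2)·(0)) + (0)·((0)·(2) - 3·(0)) = 7·(5) - (0)·(0) + (0)·(0) = 35.
  So p(λ) = λ³ - 13λ² + 47λ - 35.
Step 2 — look for an integer root (rational root theorem: any rational root is an integer divisor of 35). Testing λ = 1:
  p(1) = 1 - 13 + 47 - 35 = 0  ✓
  Dividing out (λ - 1): p(λ) = (λ - 1)(λ² - 12λ + 35).
Step 3 — remaining eigenvalues from the quadratic λ² - 12λ + 35 = 0:
  Δ = 12² - 4·35 = 144 - 140 = 4,  λ = (12 ± √4)/2 = (12 ± 2)/2 = 7 or 5.
  Sorted: λ_1 = 7,  λ_2 = 5,  λ_3 = 1  (check: sum = 13 = tr ✓).

Step 4 — unit eigenvector for λ_1 = 7: v spans the null space of (Sigma - λ_1 I), whose rows are
  r_1 = (0, 0, 0),  r_2 = (0, -4, 2),  r_3 = (0, 2, -4).
  v is orthogonal to every row, so take v ∝ r_2 × r_3 = ((-4)·(-4) - (2)·(2), (2)·(0) - (0)·(-4), (0)·(2) - (-4)·(0)) = (12, 0, 0).
  Rescale (divide by 12): u = (1, 0, 0).
  ||u|| = √((1)² + (0)² + (0)²) = √(1) = 1,  v_1 = u/||u|| ≈ (1, 0, 0) (||v_1|| = 1).

λ_1 = 7,  λ_2 = 5,  λ_3 = 1;  v_1 ≈ (1, 0, 0)


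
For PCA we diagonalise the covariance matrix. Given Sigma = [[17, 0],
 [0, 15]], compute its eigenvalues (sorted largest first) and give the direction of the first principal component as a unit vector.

Step 1 — characteristic polynomial of 2×2 Sigma:
  det(Sigma - λI) = λ² - trace · λ + det = 0.
  trace = 17 + 15 = 32, det = 17·15 - (0)² = 255.
Step 2 — discriminant:
  Δ = trace² - 4·det = 1024 - 1020 = 4.
Step 3 — eigenvalues:
  λ = (trace ± √Δ)/2 = (32 ± 2)/2,
  λ_1 = 17,  λ_2 = 15.

Step 4 — unit eigenvector for λ_1: Sigma is diagonal, so its eigenvectors are the coordinate axes. λ_1 = 17 is the diagonal entry on the first coordinate axis, hence
  v_1 = (1, 0) (||v_1|| = 1).

λ_1 = 17,  λ_2 = 15;  v_1 ≈ (1, 0)


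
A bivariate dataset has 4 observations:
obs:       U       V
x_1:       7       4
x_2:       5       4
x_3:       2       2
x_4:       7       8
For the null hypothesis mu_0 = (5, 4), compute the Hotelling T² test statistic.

Step 1 — sample mean vector:
  mean(U) = (7 + 5 + 2 + 7) / 4 = 21/4 = 5.25
  mean(V) = (4 + 4 + 2 + 8) / 4 = 18/4 = 4.5
  x̄ = (5.25, 4.5),  deviation x̄ - mu_0 = (5.25, 4.5) - (5, 4) = (0.25, 0.5).

Step 2 — sample covariance matrix, S[i,j] = (1/(n-1)) · Σ_k (x_{k,i} - mean_i) · (x_{k,j} - mean_j), divisor n-1 = 3:
  S[U,U] = ((1.75)·(1.75) + (-0.25)·(-0.25) + (-3.25)·(-3.25) + (1.75)·(1.75)) / 3 = 16.75/3 = 5.5833
  S[U,V] = ((1.75)·(-0.5) + (-0.25)·(-0.5) + (-3.25)·(-2.5) + (1.75)·(3.5)) / 3 = 13.5/3 = 4.5
  S[V,V] = ((-0.5)·(-0.5) + (-0.5)·(-0.5) + (-2.5)·(-2.5) + (3.5)·(3.5)) / 3 = 19/3 = 6.3333
  S = [[5.5833, 4.5],
 [4.5, 6.3333]].

Step 3 — invert S. det(S) = 5.5833·6.3333 - (4.5)² = 15.1111.
  S^{-1} = (1/det) · [[d, -b], [-b, a]] = [[0.4191, -0.2978],
 [-0.2978, 0.3695]].

Step 4 — quadratic form (x̄ - mu_0)^T · S^{-1} · (x̄ - mu_0):
  S^{-1} · (x̄ - mu_0) = (-0.0441, 0.1103),
  (x̄ - mu_0)^T · [...] = (0.25)·(-0.0441) + (0.5)·(0.1103) = 0.0441.

Step 5 — scale by n: T² = 4 · 0.0441 = 0.1765.

T² ≈ 0.1765


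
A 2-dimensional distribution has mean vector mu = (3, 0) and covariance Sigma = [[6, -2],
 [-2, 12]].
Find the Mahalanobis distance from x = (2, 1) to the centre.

Step 1 — centre the observation: (x - mu) = (-1, 1).

Step 2 — invert Sigma. det(Sigma) = 6·12 - (-2)² = 68.
  Sigma^{-1} = (1/det) · [[d, -b], [-b, a]] = [[0.1765, 0.0294],
 [0.0294, 0.0882]].

Step 3 — form the quadratic (x - mu)^T · Sigma^{-1} · (x - mu):
  Sigma^{-1} · (x - mu) = (-0.1471, 0.0588).
  (x - mu)^T · [Sigma^{-1} · (x - mu)] = (-1)·(-0.1471) + (1)·(0.0588) = 0.2059.

Step 4 — take square root: d = √(0.2059) ≈ 0.4537.

d(x, mu) = √(0.2059) ≈ 0.4537


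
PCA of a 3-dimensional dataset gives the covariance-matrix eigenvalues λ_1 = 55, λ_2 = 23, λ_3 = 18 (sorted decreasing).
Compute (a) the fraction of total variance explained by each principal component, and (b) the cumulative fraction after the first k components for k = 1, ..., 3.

Step 1 — total variance = trace(Sigma) = Σ λ_i = 55 + 23 + 18 = 96.

Step 2 — fraction explained by component i = λ_i / Σ λ:
  PC1: 55/96 = 0.5729
  PC2: 23/96 = 0.2396
  PC3: 18/96 = 0.1875

Step 3 — cumulative fraction after k components = (λ_1 + ... + λ_k) / Σ λ:
  k = 1: 55/96 = 0.5729
  k = 2: (55 + 23)/96 = 78/96 = 0.8125
  k = 3: (55 + 23 + 18)/96 = 96/96 = 1

Summary (fraction, with percent):

explained: PC1 0.5729 (57.29%), PC2 0.2396 (23.96%), PC3 0.1875 (18.75%);  cumulative: 0.5729, 0.8125, 1


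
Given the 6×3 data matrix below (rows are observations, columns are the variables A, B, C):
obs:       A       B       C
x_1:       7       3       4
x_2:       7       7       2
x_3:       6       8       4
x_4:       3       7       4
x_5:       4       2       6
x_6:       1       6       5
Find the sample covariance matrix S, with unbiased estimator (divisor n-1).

Step 1 — column means:
  mean(A) = (7 + 7 + 6 + 3 + 4 + 1) / 6 = 28/6 = 4.6667
  mean(B) = (3 + 7 + 8 + 7 + 2 + 6) / 6 = 33/6 = 5.5
  mean(C) = (4 + 2 + 4 + 4 + 6 + 5) / 6 = 25/6 = 4.1667

Step 2 — sample covariance S[i,j] = (1/(n-1)) · Σ_k (x_{k,i} - mean_i) · (x_{k,j} - mean_j), with n-1 = 5.
  S[A,A] = ((2.3333)·(2.3333) + (2.3333)·(2.3333) + (1.3333)·(1.3333) + (-1.6667)·(-1.6667) + (-0.6667)·(-0.6667) + (-3.6667)·(-3.6667)) / 5 = 29.3333/5 = 5.8667
  S[A,B] = ((2.3333)·(-2.5) + (2.3333)·(1.5) + (1.3333)·(2.5) + (-1.6667)·(1.5) + (-0.6667)·(-3.5) + (-3.6667)·(0.5)) / 5 = -1/5 = -0.2
  S[A,C] = ((2.3333)·(-0.1667) + (2.3333)·(-2.1667) + (1.3333)·(-0.1667) + (-1.6667)·(-0.1667) + (-0.6667)·(1.8333) + (-3.6667)·(0.8333)) / 5 = -9.6667/5 = -1.9333
  S[B,B] = ((-2.5)·(-2.5) + (1.5)·(1.5) + (2.5)·(2.5) + (1.5)·(1.5) + (-3.5)·(-3.5) + (0.5)·(0.5)) / 5 = 29.5/5 = 5.9
  S[B,C] = ((-2.5)·(-0.1667) + (1.5)·(-2.1667) + (2.5)·(-0.1667) + (1.5)·(-0.1667) + (-3.5)·(1.8333) + (0.5)·(0.8333)) / 5 = -9.5/5 = -1.9
  S[C,C] = ((-0.1667)·(-0.1667) + (-2.1667)·(-2.1667) + (-0.1667)·(-0.1667) + (-0.1667)·(-0.1667) + (1.8333)·(1.8333) + (0.8333)·(0.8333)) / 5 = 8.8333/5 = 1.7667

S is symmetric (S[j,i] = S[i,j]). Assembling:

S = [[5.8667, -0.2, -1.9333],
 [-0.2, 5.9, -1.9],
 [-1.9333, -1.9, 1.7667]]


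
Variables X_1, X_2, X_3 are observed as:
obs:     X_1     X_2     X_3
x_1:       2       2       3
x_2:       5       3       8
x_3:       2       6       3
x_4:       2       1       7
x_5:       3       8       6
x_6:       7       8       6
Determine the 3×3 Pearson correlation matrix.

Step 1 — column means:
  mean(X_1) = (2 + 5 + 2 + 2 + 3 + 7) / 6 = 21/6 = 3.5
  mean(X_2) = (2 + 3 + 6 + 1 + 8 + 8) / 6 = 28/6 = 4.6667
  mean(X_3) = (3 + 8 + 3 + 7 + 6 + 6) / 6 = 33/6 = 5.5

Step 2 — sample variances and covariances s[i,j] = (1/(n-1)) · Σ_k (x_{k,i} - mean_i) · (x_{k,j} - mean_j), with n-1 = 5:
  s[X_1,X_1] = ((-1.5)·(-1.5) + (1.5)·(1.5) + (-1.5)·(-1.5) + (-1.5)·(-1.5) + (-0.5)·(-0.5) + (3.5)·(3.5)) / 5 = 21.5/5 = 4.3
  s[X_1,X_2] = ((-1.5)·(-2.6667) + (1.5)·(-1.6667) + (-1.5)·(1.3333) + (-1.5)·(-3.6667) + (-0.5)·(3.3333) + (3.5)·(3.3333)) / 5 = 15/5 = 3
  s[X_1,X_3] = ((-1.5)·(-2.5) + (1.5)·(2.5) + (-1.5)·(-2.5) + (-1.5)·(1.5) + (-0.5)·(0.5) + (3.5)·(0.5)) / 5 = 10.5/5 = 2.1
  s[X_2,X_2] = ((-2.6667)·(-2.6667) + (-1.6667)·(-1.6667) + (1.3333)·(1.3333) + (-3.6667)·(-3.6667) + (3.3333)·(3.3333) + (3.3333)·(3.3333)) / 5 = 47.3333/5 = 9.4667
  s[X_2,X_3] = ((-2.6667)·(-2.5) + (-1.6667)·(2.5) + (1.3333)·(-2.5) + (-3.6667)·(1.5) + (3.3333)·(0.5) + (3.3333)·(0.5)) / 5 = -3/5 = -0.6
  s[X_3,X_3] = ((-2.5)·(-2.5) + (2.5)·(2.5) + (-2.5)·(-2.5) + (1.5)·(1.5) + (0.5)·(0.5) + (0.5)·(0.5)) / 5 = 21.5/5 = 4.3
  Sample standard deviations s_i = √(s[i,i]):
  s(X_1) = √(4.3) = 2.0736
  s(X_2) = √(9.4667) = 3.0768
  s(X_3) = √(4.3) = 2.0736

Step 3 — r_{ij} = s_{ij} / (s_i · s_j):
  r[X_1,X_1] = 1 (diagonal).
  r[X_1,X_2] = 3 / (2.0736 · 3.0768) = 3 / 6.3802 = 0.4702
  r[X_1,X_3] = 2.1 / (2.0736 · 2.0736) = 2.1 / 4.3 = 0.4884
  r[X_2,X_2] = 1 (diagonal).
  r[X_2,X_3] = -0.6 / (3.0768 · 2.0736) = -0.6 / 6.3802 = -0.094
  r[X_3,X_3] = 1 (diagonal).

R is symmetric with unit diagonal. Assembling:

R = [[1, 0.4702, 0.4884],
 [0.4702, 1, -0.094],
 [0.4884, -0.094, 1]]


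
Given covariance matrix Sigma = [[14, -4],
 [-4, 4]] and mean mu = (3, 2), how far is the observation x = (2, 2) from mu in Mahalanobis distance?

Step 1 — centre the observation: (x - mu) = (-1, 0).

Step 2 — invert Sigma. det(Sigma) = 14·4 - (-4)² = 40.
  Sigma^{-1} = (1/det) · [[d, -b], [-b, a]] = [[0.1, 0.1],
 [0.1, 0.35]].

Step 3 — form the quadratic (x - mu)^T · Sigma^{-1} · (x - mu):
  Sigma^{-1} · (x - mu) = (-0.1, -0.1).
  (x - mu)^T · [Sigma^{-1} · (x - mu)] = (-1)·(-0.1) + (0)·(-0.1) = 0.1.

Step 4 — take square root: d = √(0.1) ≈ 0.3162.

d(x, mu) = √(0.1) ≈ 0.3162


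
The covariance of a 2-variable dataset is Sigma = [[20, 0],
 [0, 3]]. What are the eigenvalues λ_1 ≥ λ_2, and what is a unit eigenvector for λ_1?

Step 1 — characteristic polynomial of 2×2 Sigma:
  det(Sigma - λI) = λ² - trace · λ + det = 0.
  trace = 20 + 3 = 23, det = 20·3 - (0)² = 60.
Step 2 — discriminant:
  Δ = trace² - 4·det = 529 - 240 = 289.
Step 3 — eigenvalues:
  λ = (trace ± √Δ)/2 = (23 ± 17)/2,
  λ_1 = 20,  λ_2 = 3.

Step 4 — unit eigenvector for λ_1: Sigma is diagonal, so its eigenvectors are the coordinate axes. λ_1 = 20 is the diagonal entry on the first coordinate axis, hence
  v_1 = (1, 0) (||v_1|| = 1).

λ_1 = 20,  λ_2 = 3;  v_1 ≈ (1, 0)


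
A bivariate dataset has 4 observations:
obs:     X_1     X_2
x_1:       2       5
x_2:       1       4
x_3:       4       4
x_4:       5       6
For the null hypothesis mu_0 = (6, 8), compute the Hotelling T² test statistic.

Step 1 — sample mean vector:
  mean(X_1) = (2 + 1 + 4 + 5) / 4 = 12/4 = 3
  mean(X_2) = (5 + 4 + 4 + 6) / 4 = 19/4 = 4.75
  x̄ = (3, 4.75),  deviation x̄ - mu_0 = (3, 4.75) - (6, 8) = (-3, -3.25).

Step 2 — sample covariance matrix, S[i,j] = (1/(n-1)) · Σ_k (x_{k,i} - mean_i) · (x_{k,j} - mean_j), divisor n-1 = 3:
  S[X_1,X_1] = ((-1)·(-1) + (-2)·(-2) + (1)·(1) + (2)·(2)) / 3 = 10/3 = 3.3333
  S[X_1,X_2] = ((-1)·(0.25) + (-2)·(-0.75) + (1)·(-0.75) + (2)·(1.25)) / 3 = 3/3 = 1
  S[X_2,X_2] = ((0.25)·(0.25) + (-0.75)·(-0.75) + (-0.75)·(-0.75) + (1.25)·(1.25)) / 3 = 2.75/3 = 0.9167
  S = [[3.3333, 1],
 [1, 0.9167]].

Step 3 — invert S. det(S) = 3.3333·0.9167 - (1)² = 2.0556.
  S^{-1} = (1/det) · [[d, -b], [-b, a]] = [[0.4459, -0.4865],
 [-0.4865, 1.6216]].

Step 4 — quadratic form (x̄ - mu_0)^T · S^{-1} · (x̄ - mu_0):
  S^{-1} · (x̄ - mu_0) = (0.2432, -3.8108),
  (x̄ - mu_0)^T · [...] = (-3)·(0.2432) + (-3.25)·(-3.8108) = 11.6554.

Step 5 — scale by n: T² = 4 · 11.6554 = 46.6216.

T² ≈ 46.6216


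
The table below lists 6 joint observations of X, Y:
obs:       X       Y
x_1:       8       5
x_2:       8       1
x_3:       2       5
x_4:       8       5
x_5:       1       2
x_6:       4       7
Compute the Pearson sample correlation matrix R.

Step 1 — column means:
  mean(X) = (8 + 8 + 2 + 8 + 1 + 4) / 6 = 31/6 = 5.1667
  mean(Y) = (5 + 1 + 5 + 5 + 2 + 7) / 6 = 25/6 = 4.1667

Step 2 — sample variances and covariances s[i,j] = (1/(n-1)) · Σ_k (x_{k,i} - mean_i) · (x_{k,j} - mean_j), with n-1 = 5:
  s[X,X] = ((2.8333)·(2.8333) + (2.8333)·(2.8333) + (-3.1667)·(-3.1667) + (2.8333)·(2.8333) + (-4.1667)·(-4.1667) + (-1.1667)·(-1.1667)) / 5 = 52.8333/5 = 10.5667
  s[X,Y] = ((2.8333)·(0.8333) + (2.8333)·(-3.1667) + (-3.1667)·(0.8333) + (2.8333)·(0.8333) + (-4.1667)·(-2.1667) + (-1.1667)·(2.8333)) / 5 = -1.1667/5 = -0.2333
  s[Y,Y] = ((0.8333)·(0.8333) + (-3.1667)·(-3.1667) + (0.8333)·(0.8333) + (0.8333)·(0.8333) + (-2.1667)·(-2.1667) + (2.8333)·(2.8333)) / 5 = 24.8333/5 = 4.9667
  Sample standard deviations s_i = √(s[i,i]):
  s(X) = √(10.5667) = 3.2506
  s(Y) = √(4.9667) = 2.2286

Step 3 — r_{ij} = s_{ij} / (s_i · s_j):
  r[X,X] = 1 (diagonal).
  r[X,Y] = -0.2333 / (3.2506 · 2.2286) = -0.2333 / 7.2444 = -0.0322
  r[Y,Y] = 1 (diagonal).

R is symmetric with unit diagonal. Assembling:

R = [[1, -0.0322],
 [-0.0322, 1]]


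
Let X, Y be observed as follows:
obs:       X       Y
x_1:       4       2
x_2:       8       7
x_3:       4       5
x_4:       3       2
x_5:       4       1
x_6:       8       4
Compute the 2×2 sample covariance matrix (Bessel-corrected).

Step 1 — column means:
  mean(X) = (4 + 8 + 4 + 3 + 4 + 8) / 6 = 31/6 = 5.1667
  mean(Y) = (2 + 7 + 5 + 2 + 1 + 4) / 6 = 21/6 = 3.5

Step 2 — sample covariance S[i,j] = (1/(n-1)) · Σ_k (x_{k,i} - mean_i) · (x_{k,j} - mean_j), with n-1 = 5.
  S[X,X] = ((-1.1667)·(-1.1667) + (2.8333)·(2.8333) + (-1.1667)·(-1.1667) + (-2.1667)·(-2.1667) + (-1.1667)·(-1.1667) + (2.8333)·(2.8333)) / 5 = 24.8333/5 = 4.9667
  S[X,Y] = ((-1.1667)·(-1.5) + (2.8333)·(3.5) + (-1.1667)·(1.5) + (-2.1667)·(-1.5) + (-1.1667)·(-2.5) + (2.8333)·(0.5)) / 5 = 17.5/5 = 3.5
  S[Y,Y] = ((-1.5)·(-1.5) + (3.5)·(3.5) + (1.5)·(1.5) + (-1.5)·(-1.5) + (-2.5)·(-2.5) + (0.5)·(0.5)) / 5 = 25.5/5 = 5.1

S is symmetric (S[j,i] = S[i,j]). Assembling:

S = [[4.9667, 3.5],
 [3.5, 5.1]]


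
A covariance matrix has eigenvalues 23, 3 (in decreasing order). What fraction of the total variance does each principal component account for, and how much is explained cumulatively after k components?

Step 1 — total variance = trace(Sigma) = Σ λ_i = 23 + 3 = 26.

Step 2 — fraction explained by component i = λ_i / Σ λ:
  PC1: 23/26 = 0.8846
  PC2: 3/26 = 0.1154

Step 3 — cumulative fraction after k components = (λ_1 + ... + λ_k) / Σ λ:
  k = 1: 23/26 = 0.8846
  k = 2: (23 + 3)/26 = 26/26 = 1

Summary (fraction, with percent):

explained: PC1 0.8846 (88.46%), PC2 0.1154 (11.54%);  cumulative: 0.8846, 1


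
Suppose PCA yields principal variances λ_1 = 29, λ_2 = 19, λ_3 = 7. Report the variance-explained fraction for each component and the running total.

Step 1 — total variance = trace(Sigma) = Σ λ_i = 29 + 19 + 7 = 55.

Step 2 — fraction explained by component i = λ_i / Σ λ:
  PC1: 29/55 = 0.5273
  PC2: 19/55 = 0.3455
  PC3: 7/55 = 0.1273

Step 3 — cumulative fraction after k components = (λ_1 + ... + λ_k) / Σ λ:
  k = 1: 29/55 = 0.5273
  k = 2: (29 + 19)/55 = 48/55 = 0.8727
  k = 3: (29 + 19 + 7)/55 = 55/55 = 1

Summary (fraction, with percent):

explained: PC1 0.5273 (52.73%), PC2 0.3455 (34.55%), PC3 0.1273 (12.73%);  cumulative: 0.5273, 0.8727, 1


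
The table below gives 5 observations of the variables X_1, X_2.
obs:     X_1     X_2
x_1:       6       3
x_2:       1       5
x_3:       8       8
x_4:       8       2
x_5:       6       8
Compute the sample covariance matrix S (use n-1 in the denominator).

Step 1 — column means:
  mean(X_1) = (6 + 1 + 8 + 8 + 6) / 5 = 29/5 = 5.8
  mean(X_2) = (3 + 5 + 8 + 2 + 8) / 5 = 26/5 = 5.2

Step 2 — sample covariance S[i,j] = (1/(n-1)) · Σ_k (x_{k,i} - mean_i) · (x_{k,j} - mean_j), with n-1 = 4.
  S[X_1,X_1] = ((0.2)·(0.2) + (-4.8)·(-4.8) + (2.2)·(2.2) + (2.2)·(2.2) + (0.2)·(0.2)) / 4 = 32.8/4 = 8.2
  S[X_1,X_2] = ((0.2)·(-2.2) + (-4.8)·(-0.2) + (2.2)·(2.8) + (2.2)·(-3.2) + (0.2)·(2.8)) / 4 = 0.2/4 = 0.05
  S[X_2,X_2] = ((-2.2)·(-2.2) + (-0.2)·(-0.2) + (2.8)·(2.8) + (-3.2)·(-3.2) + (2.8)·(2.8)) / 4 = 30.8/4 = 7.7

S is symmetric (S[j,i] = S[i,j]). Assembling:

S = [[8.2, 0.05],
 [0.05, 7.7]]


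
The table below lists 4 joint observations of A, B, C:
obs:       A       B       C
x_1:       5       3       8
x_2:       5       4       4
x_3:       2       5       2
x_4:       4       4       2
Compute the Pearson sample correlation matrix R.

Step 1 — column means:
  mean(A) = (5 + 5 + 2 + 4) / 4 = 16/4 = 4
  mean(B) = (3 + 4 + 5 + 4) / 4 = 16/4 = 4
  mean(C) = (8 + 4 + 2 + 2) / 4 = 16/4 = 4

Step 2 — sample variances and covariances s[i,j] = (1/(n-1)) · Σ_k (x_{k,i} - mean_i) · (x_{k,j} - mean_j), with n-1 = 3:
  s[A,A] = ((1)·(1) + (1)·(1) + (-2)·(-2) + (0)·(0)) / 3 = 6/3 = 2
  s[A,B] = ((1)·(-1) + (1)·(0) + (-2)·(1) + (0)·(0)) / 3 = -3/3 = -1
  s[A,C] = ((1)·(4) + (1)·(0) + (-2)·(-2) + (0)·(-2)) / 3 = 8/3 = 2.6667
  s[B,B] = ((-1)·(-1) + (0)·(0) + (1)·(1) + (0)·(0)) / 3 = 2/3 = 0.6667
  s[B,C] = ((-1)·(4) + (0)·(0) + (1)·(-2) + (0)·(-2)) / 3 = -6/3 = -2
  s[C,C] = ((4)·(4) + (0)·(0) + (-2)·(-2) + (-2)·(-2)) / 3 = 24/3 = 8
  Sample standard deviations s_i = √(s[i,i]):
  s(A) = √(2) = 1.4142
  s(B) = √(0.6667) = 0.8165
  s(C) = √(8) = 2.8284

Step 3 — r_{ij} = s_{ij} / (s_i · s_j):
  r[A,A] = 1 (diagonal).
  r[A,B] = -1 / (1.4142 · 0.8165) = -1 / 1.1547 = -0.866
  r[A,C] = 2.6667 / (1.4142 · 2.8284) = 2.6667 / 4 = 0.6667
  r[B,B] = 1 (diagonal).
  r[B,C] = -2 / (0.8165 · 2.8284) = -2 / 2.3094 = -0.866
  r[C,C] = 1 (diagonal).

R is symmetric with unit diagonal. Assembling:

R = [[1, -0.866, 0.6667],
 [-0.866, 1, -0.866],
 [0.6667, -0.866, 1]]


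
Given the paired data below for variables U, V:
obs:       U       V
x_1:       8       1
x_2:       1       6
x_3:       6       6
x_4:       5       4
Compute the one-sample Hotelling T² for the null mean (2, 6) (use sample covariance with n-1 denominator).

Step 1 — sample mean vector:
  mean(U) = (8 + 1 + 6 + 5) / 4 = 20/4 = 5
  mean(V) = (1 + 6 + 6 + 4) / 4 = 17/4 = 4.25
  x̄ = (5, 4.25),  deviation x̄ - mu_0 = (5, 4.25) - (2, 6) = (3, -1.75).

Step 2 — sample covariance matrix, S[i,j] = (1/(n-1)) · Σ_k (x_{k,i} - mean_i) · (x_{k,j} - mean_j), divisor n-1 = 3:
  S[U,U] = ((3)·(3) + (-4)·(-4) + (1)·(1) + (0)·(0)) / 3 = 26/3 = 8.6667
  S[U,V] = ((3)·(-3.25) + (-4)·(1.75) + (1)·(1.75) + (0)·(-0.25)) / 3 = -15/3 = -5
  S[V,V] = ((-3.25)·(-3.25) + (1.75)·(1.75) + (1.75)·(1.75) + (-0.25)·(-0.25)) / 3 = 16.75/3 = 5.5833
  S = [[8.6667, -5],
 [-5, 5.5833]].

Step 3 — invert S. det(S) = 8.6667·5.5833 - (-5)² = 23.3889.
  S^{-1} = (1/det) · [[d, -b], [-b, a]] = [[0.2387, 0.2138],
 [0.2138, 0.3705]].

Step 4 — quadratic form (x̄ - mu_0)^T · S^{-1} · (x̄ - mu_0):
  S^{-1} · (x̄ - mu_0) = (0.342, -0.0071),
  (x̄ - mu_0)^T · [...] = (3)·(0.342) + (-1.75)·(-0.0071) = 1.0386.

Step 5 — scale by n: T² = 4 · 1.0386 = 4.1544.

T² ≈ 4.1544


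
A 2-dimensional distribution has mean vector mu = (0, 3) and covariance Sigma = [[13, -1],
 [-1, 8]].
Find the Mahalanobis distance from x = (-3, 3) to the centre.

Step 1 — centre the observation: (x - mu) = (-3, 0).

Step 2 — invert Sigma. det(Sigma) = 13·8 - (-1)² = 103.
  Sigma^{-1} = (1/det) · [[d, -b], [-b, a]] = [[0.0777, 0.0097],
 [0.0097, 0.1262]].

Step 3 — form the quadratic (x - mu)^T · Sigma^{-1} · (x - mu):
  Sigma^{-1} · (x - mu) = (-0.233, -0.0291).
  (x - mu)^T · [Sigma^{-1} · (x - mu)] = (-3)·(-0.233) + (0)·(-0.0291) = 0.699.

Step 4 — take square root: d = √(0.699) ≈ 0.8361.

d(x, mu) = √(0.699) ≈ 0.8361


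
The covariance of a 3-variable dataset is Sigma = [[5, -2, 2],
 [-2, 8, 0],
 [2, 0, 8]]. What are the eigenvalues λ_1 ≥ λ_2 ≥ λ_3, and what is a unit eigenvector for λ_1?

Step 1 — characteristic polynomial p(λ) = det(λI - Sigma) = λ³ - tr·λ² + c_1·λ - det, where tr = trace, c_1 = sum of the principal 2×2 minors, det = det(Sigma):
  tr = 5 + 8 + 8 = 21,
  c_1 = (5·8 - (-2)²) + (5·8 - (2)²) + (8·8 - (0)²) = 36 + 36 + 64 = 136,
  det = 5·(8·8 - (0)²) - (-2)·((-2)·8 - (0)·(2)) + (2)·((-2)·(0) - 8·(2)) = 5·(64) - (-2)·(-16) + (2)·(-16) = 256.
  So p(λ) = λ³ - 21λ² + 136λ - 256.
Step 2 — look for an integer root (rational root theorem: any rational root is an integer divisor of 256). Testing λ = 8:
  p(8) = 512 - 1344 + 1088 - 256 = 0  ✓
  Dividing out (λ - 8): p(λ) = (λ - 8)(λ² - 13λ + 32).
Step 3 — remaining eigenvalues from the quadratic λ² - 13λ + 32 = 0:
  Δ = 13² - 4·32 = 169 - 128 = 41,  λ = (13 ± √41)/2 = (13 ± 6.4031)/2 ≈ 9.7016 or 3.2984.
  Sorted: λ_1 = 9.7016,  λ_2 = 8,  λ_3 = 3.2984  (check: sum = 21 = tr ✓).

Step 4 — unit eigenvector for λ_1 ≈ 9.7016: v spans the null space of (Sigma - λ_1 I), whose rows are
  r_1 = (-4.7016, -2, 2),  r_2 = (-2, -1.7016, 0),  r_3 = (2, 0, -1.7016).
  v is orthogonal to every row, so take v ∝ r_1 × r_2 = ((-2)·(0) - (2)·(-1.7016), (2)·(-2) - (-4.7016)·(0), (-4.7016)·(-1.7016) - (-2)·(-2)) ≈ (3.4031, -4, 4).
  Let u = (3.4031, -4, 4).
  ||u|| = √((3.4031)² + (-4)² + (4)²) = √(43.5813) ≈ 6.6016,  v_1 = u/||u|| ≈ (0.5155, -0.6059, 0.6059) (||v_1|| = 1).

λ_1 = 9.7016,  λ_2 = 8,  λ_3 = 3.2984;  v_1 ≈ (0.5155, -0.6059, 0.6059)


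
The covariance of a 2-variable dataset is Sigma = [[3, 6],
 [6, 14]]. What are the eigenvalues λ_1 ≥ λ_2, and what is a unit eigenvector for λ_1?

Step 1 — characteristic polynomial of 2×2 Sigma:
  det(Sigma - λI) = λ² - trace · λ + det = 0.
  trace = 3 + 14 = 17, det = 3·14 - (6)² = 6.
Step 2 — discriminant:
  Δ = trace² - 4·det = 289 - 24 = 265.
Step 3 — eigenvalues:
  λ = (trace ± √Δ)/2 = (17 ± 16.2788)/2,
  λ_1 = 16.6394,  λ_2 = 0.3606.

Step 4 — unit eigenvector for λ_1: solve (Sigma - λ_1 I)v = 0. First row:
  (3 - 16.6394)·v_x + (6)·v_y = 0, i.e. (-13.6394)·v_x + (6)·v_y = 0,
  so v ∝ (b, λ_1 - a) = (6, 13.6394) = u.
  ||u|| = √((6)² + (13.6394)²) = √(222.0335) ≈ 14.9008,
  v_1 = u/||u|| ≈ (0.4027, 0.9153) (||v_1|| = 1).

λ_1 = 16.6394,  λ_2 = 0.3606;  v_1 ≈ (0.4027, 0.9153)


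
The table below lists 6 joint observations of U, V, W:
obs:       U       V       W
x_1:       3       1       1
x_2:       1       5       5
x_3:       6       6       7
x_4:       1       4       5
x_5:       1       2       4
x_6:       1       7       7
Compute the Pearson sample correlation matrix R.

Step 1 — column means:
  mean(U) = (3 + 1 + 6 + 1 + 1 + 1) / 6 = 13/6 = 2.1667
  mean(V) = (1 + 5 + 6 + 4 + 2 + 7) / 6 = 25/6 = 4.1667
  mean(W) = (1 + 5 + 7 + 5 + 4 + 7) / 6 = 29/6 = 4.8333

Step 2 — sample variances and covariances s[i,j] = (1/(n-1)) · Σ_k (x_{k,i} - mean_i) · (x_{k,j} - mean_j), with n-1 = 5:
  s[U,U] = ((0.8333)·(0.8333) + (-1.1667)·(-1.1667) + (3.8333)·(3.8333) + (-1.1667)·(-1.1667) + (-1.1667)·(-1.1667) + (-1.1667)·(-1.1667)) / 5 = 20.8333/5 = 4.1667
  s[U,V] = ((0.8333)·(-3.1667) + (-1.1667)·(0.8333) + (3.8333)·(1.8333) + (-1.1667)·(-0.1667) + (-1.1667)·(-2.1667) + (-1.1667)·(2.8333)) / 5 = 2.8333/5 = 0.5667
  s[U,W] = ((0.8333)·(-3.8333) + (-1.1667)·(0.1667) + (3.8333)·(2.1667) + (-1.1667)·(0.1667) + (-1.1667)·(-0.8333) + (-1.1667)·(2.1667)) / 5 = 3.1667/5 = 0.6333
  s[V,V] = ((-3.1667)·(-3.1667) + (0.8333)·(0.8333) + (1.8333)·(1.8333) + (-0.1667)·(-0.1667) + (-2.1667)·(-2.1667) + (2.8333)·(2.8333)) / 5 = 26.8333/5 = 5.3667
  s[V,W] = ((-3.1667)·(-3.8333) + (0.8333)·(0.1667) + (1.8333)·(2.1667) + (-0.1667)·(0.1667) + (-2.1667)·(-0.8333) + (2.8333)·(2.1667)) / 5 = 24.1667/5 = 4.8333
  s[W,W] = ((-3.8333)·(-3.8333) + (0.1667)·(0.1667) + (2.1667)·(2.1667) + (0.1667)·(0.1667) + (-0.8333)·(-0.8333) + (2.1667)·(2.1667)) / 5 = 24.8333/5 = 4.9667
  Sample standard deviations s_i = √(s[i,i]):
  s(U) = √(4.1667) = 2.0412
  s(V) = √(5.3667) = 2.3166
  s(W) = √(4.9667) = 2.2286

Step 3 — r_{ij} = s_{ij} / (s_i · s_j):
  r[U,U] = 1 (diagonal).
  r[U,V] = 0.5667 / (2.0412 · 2.3166) = 0.5667 / 4.7288 = 0.1198
  r[U,W] = 0.6333 / (2.0412 · 2.2286) = 0.6333 / 4.5491 = 0.1392
  r[V,V] = 1 (diagonal).
  r[V,W] = 4.8333 / (2.3166 · 2.2286) = 4.8333 / 5.1628 = 0.9362
  r[W,W] = 1 (diagonal).

R is symmetric with unit diagonal. Assembling:

R = [[1, 0.1198, 0.1392],
 [0.1198, 1, 0.9362],
 [0.1392, 0.9362, 1]]


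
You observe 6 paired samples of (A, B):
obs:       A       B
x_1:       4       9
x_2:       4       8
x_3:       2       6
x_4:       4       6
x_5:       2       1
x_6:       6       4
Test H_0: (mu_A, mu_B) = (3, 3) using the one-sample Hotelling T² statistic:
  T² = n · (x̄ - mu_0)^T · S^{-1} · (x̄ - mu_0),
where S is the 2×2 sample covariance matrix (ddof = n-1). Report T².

Step 1 — sample mean vector:
  mean(A) = (4 + 4 + 2 + 4 + 2 + 6) / 6 = 22/6 = 3.6667
  mean(B) = (9 + 8 + 6 + 6 + 1 + 4) / 6 = 34/6 = 5.6667
  x̄ = (3.6667, 5.6667),  deviation x̄ - mu_0 = (3.6667, 5.6667) - (3, 3) = (0.6667, 2.6667).

Step 2 — sample covariance matrix, S[i,j] = (1/(n-1)) · Σ_k (x_{k,i} - mean_i) · (x_{k,j} - mean_j), divisor n-1 = 5:
  S[A,A] = ((0.3333)·(0.3333) + (0.3333)·(0.3333) + (-1.6667)·(-1.6667) + (0.3333)·(0.3333) + (-1.6667)·(-1.6667) + (2.3333)·(2.3333)) / 5 = 11.3333/5 = 2.2667
  S[A,B] = ((0.3333)·(3.3333) + (0.3333)·(2.3333) + (-1.6667)·(0.3333) + (0.3333)·(0.3333) + (-1.6667)·(-4.6667) + (2.3333)·(-1.6667)) / 5 = 5.3333/5 = 1.0667
  S[B,B] = ((3.3333)·(3.3333) + (2.3333)·(2.3333) + (0.3333)·(0.3333) + (0.3333)·(0.3333) + (-4.6667)·(-4.6667) + (-1.6667)·(-1.6667)) / 5 = 41.3333/5 = 8.2667
  S = [[2.2667, 1.0667],
 [1.0667, 8.2667]].

Step 3 — invert S. det(S) = 2.2667·8.2667 - (1.0667)² = 17.6.
  S^{-1} = (1/det) · [[d, -b], [-b, a]] = [[0.4697, -0.0606],
 [-0.0606, 0.1288]].

Step 4 — quadratic form (x̄ - mu_0)^T · S^{-1} · (x̄ - mu_0):
  S^{-1} · (x̄ - mu_0) = (0.1515, 0.303),
  (x̄ - mu_0)^T · [...] = (0.6667)·(0.1515) + (2.6667)·(0.303) = 0.9091.

Step 5 — scale by n: T² = 6 · 0.9091 = 5.4545.

T² ≈ 5.4545


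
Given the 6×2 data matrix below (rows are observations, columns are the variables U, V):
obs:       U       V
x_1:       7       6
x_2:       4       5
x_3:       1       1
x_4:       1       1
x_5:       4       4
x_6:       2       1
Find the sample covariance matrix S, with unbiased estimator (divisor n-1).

Step 1 — column means:
  mean(U) = (7 + 4 + 1 + 1 + 4 + 2) / 6 = 19/6 = 3.1667
  mean(V) = (6 + 5 + 1 + 1 + 4 + 1) / 6 = 18/6 = 3

Step 2 — sample covariance S[i,j] = (1/(n-1)) · Σ_k (x_{k,i} - mean_i) · (x_{k,j} - mean_j), with n-1 = 5.
  S[U,U] = ((3.8333)·(3.8333) + (0.8333)·(0.8333) + (-2.1667)·(-2.1667) + (-2.1667)·(-2.1667) + (0.8333)·(0.8333) + (-1.1667)·(-1.1667)) / 5 = 26.8333/5 = 5.3667
  S[U,V] = ((3.8333)·(3) + (0.8333)·(2) + (-2.1667)·(-2) + (-2.1667)·(-2) + (0.8333)·(1) + (-1.1667)·(-2)) / 5 = 25/5 = 5
  S[V,V] = ((3)·(3) + (2)·(2) + (-2)·(-2) + (-2)·(-2) + (1)·(1) + (-2)·(-2)) / 5 = 26/5 = 5.2

S is symmetric (S[j,i] = S[i,j]). Assembling:

S = [[5.3667, 5],
 [5, 5.2]]


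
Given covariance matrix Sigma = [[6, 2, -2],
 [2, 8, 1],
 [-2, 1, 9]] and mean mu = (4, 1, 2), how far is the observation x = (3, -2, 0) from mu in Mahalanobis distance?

Step 1 — centre the observation: (x - mu) = (-1, -3, -2).

Step 2 — invert Sigma (cofactor / det for 3×3, or solve directly):
  Sigma^{-1} = [[0.2029, -0.0571, 0.0514],
 [-0.0571, 0.1429, -0.0286],
 [0.0514, -0.0286, 0.1257]].

Step 3 — form the quadratic (x - mu)^T · Sigma^{-1} · (x - mu):
  Sigma^{-1} · (x - mu) = (-0.1343, -0.3143, -0.2171).
  (x - mu)^T · [Sigma^{-1} · (x - mu)] = (-1)·(-0.1343) + (-3)·(-0.3143) + (-2)·(-0.2171) = 1.5114.

Step 4 — take square root: d = √(1.5114) ≈ 1.2294.

d(x, mu) = √(1.5114) ≈ 1.2294


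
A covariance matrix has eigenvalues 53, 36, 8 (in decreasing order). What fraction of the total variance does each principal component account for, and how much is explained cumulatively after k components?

Step 1 — total variance = trace(Sigma) = Σ λ_i = 53 + 36 + 8 = 97.

Step 2 — fraction explained by component i = λ_i / Σ λ:
  PC1: 53/97 = 0.5464
  PC2: 36/97 = 0.3711
  PC3: 8/97 = 0.0825

Step 3 — cumulative fraction after k components = (λ_1 + ... + λ_k) / Σ λ:
  k = 1: 53/97 = 0.5464
  k = 2: (53 + 36)/97 = 89/97 = 0.9175
  k = 3: (53 + 36 + 8)/97 = 97/97 = 1

Summary (fraction, with percent):

explained: PC1 0.5464 (54.64%), PC2 0.3711 (37.11%), PC3 0.0825 (8.25%);  cumulative: 0.5464, 0.9175, 1


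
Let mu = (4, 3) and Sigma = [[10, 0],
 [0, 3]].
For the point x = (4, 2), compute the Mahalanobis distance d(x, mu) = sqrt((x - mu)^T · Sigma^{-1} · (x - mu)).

Step 1 — centre the observation: (x - mu) = (0, -1).

Step 2 — invert Sigma. det(Sigma) = 10·3 - (0)² = 30.
  Sigma^{-1} = (1/det) · [[d, -b], [-b, a]] = [[0.1, 0],
 [0, 0.3333]].

Step 3 — form the quadratic (x - mu)^T · Sigma^{-1} · (x - mu):
  Sigma^{-1} · (x - mu) = (0, -0.3333).
  (x - mu)^T · [Sigma^{-1} · (x - mu)] = (0)·(0) + (-1)·(-0.3333) = 0.3333.

Step 4 — take square root: d = √(0.3333) ≈ 0.5774.

d(x, mu) = √(0.3333) ≈ 0.5774


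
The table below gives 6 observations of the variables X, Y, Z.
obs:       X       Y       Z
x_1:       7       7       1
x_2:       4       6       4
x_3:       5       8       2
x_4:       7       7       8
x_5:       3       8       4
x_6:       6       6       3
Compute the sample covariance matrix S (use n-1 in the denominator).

Step 1 — column means:
  mean(X) = (7 + 4 + 5 + 7 + 3 + 6) / 6 = 32/6 = 5.3333
  mean(Y) = (7 + 6 + 8 + 7 + 8 + 6) / 6 = 42/6 = 7
  mean(Z) = (1 + 4 + 2 + 8 + 4 + 3) / 6 = 22/6 = 3.6667

Step 2 — sample covariance S[i,j] = (1/(n-1)) · Σ_k (x_{k,i} - mean_i) · (x_{k,j} - mean_j), with n-1 = 5.
  S[X,X] = ((1.6667)·(1.6667) + (-1.3333)·(-1.3333) + (-0.3333)·(-0.3333) + (1.6667)·(1.6667) + (-2.3333)·(-2.3333) + (0.6667)·(0.6667)) / 5 = 13.3333/5 = 2.6667
  S[X,Y] = ((1.6667)·(0) + (-1.3333)·(-1) + (-0.3333)·(1) + (1.6667)·(0) + (-2.3333)·(1) + (0.6667)·(-1)) / 5 = -2/5 = -0.4
  S[X,Z] = ((1.6667)·(-2.6667) + (-1.3333)·(0.3333) + (-0.3333)·(-1.6667) + (1.6667)·(4.3333) + (-2.3333)·(0.3333) + (0.6667)·(-0.6667)) / 5 = 1.6667/5 = 0.3333
  S[Y,Y] = ((0)·(0) + (-1)·(-1) + (1)·(1) + (0)·(0) + (1)·(1) + (-1)·(-1)) / 5 = 4/5 = 0.8
  S[Y,Z] = ((0)·(-2.6667) + (-1)·(0.3333) + (1)·(-1.6667) + (0)·(4.3333) + (1)·(0.3333) + (-1)·(-0.6667)) / 5 = -1/5 = -0.2
  S[Z,Z] = ((-2.6667)·(-2.6667) + (0.3333)·(0.3333) + (-1.6667)·(-1.6667) + (4.3333)·(4.3333) + (0.3333)·(0.3333) + (-0.6667)·(-0.6667)) / 5 = 29.3333/5 = 5.8667

S is symmetric (S[j,i] = S[i,j]). Assembling:

S = [[2.6667, -0.4, 0.3333],
 [-0.4, 0.8, -0.2],
 [0.3333, -0.2, 5.8667]]


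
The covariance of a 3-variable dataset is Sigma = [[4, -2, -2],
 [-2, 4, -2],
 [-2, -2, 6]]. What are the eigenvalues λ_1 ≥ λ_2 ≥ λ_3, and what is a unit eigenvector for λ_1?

Step 1 — characteristic polynomial p(λ) = det(λI - Sigma) = λ³ - tr·λ² + c_1·λ - det, where tr = trace, c_1 = sum of the principal 2×2 minors, det = det(Sigma):
  tr = 4 + 4 + 6 = 14,
  c_1 = (4·4 - (-2)²) + (4·6 - (-2)²) + (4·6 - (-2)²) = 12 + 20 + 20 = 52,
  det = 4·(4·6 - (-2)²) - (-2)·((-2)·6 - (-2)·(-2)) + (-2)·((-2)·(-2) - 4·(-2)) = 4·(20) - (-2)·(-16) + (-2)·(12) = 24.
  So p(λ) = λ³ - 14λ² + 52λ - 24.
Step 2 — look for an integer root (rational root theorem: any rational root is an integer divisor of 24). Testing λ = 6:
  p(6) = 216 - 504 + 312 - 24 = 0  ✓
  Dividing out (λ - 6): p(λ) = (λ - 6)(λ² - 8λ + 4).
Step 3 — remaining eigenvalues from the quadratic λ² - 8λ + 4 = 0:
  Δ = 8² - 4·4 = 64 - 16 = 48,  λ = (8 ± √48)/2 = (8 ± 6.9282)/2 ≈ 7.4641 or 0.5359.
  Sorted: λ_1 = 7.4641,  λ_2 = 6,  λ_3 = 0.5359  (check: sum = 14 = tr ✓).

Step 4 — unit eigenvector for λ_1 ≈ 7.4641: v spans the null space of (Sigma - λ_1 I), whose rows are
  r_1 = (-3.4641, -2, -2),  r_2 = (-2, -3.4641, -2),  r_3 = (-2, -2, -1.4641).
  v is orthogonal to every row, so take v ∝ r_1 × r_2 = ((-2)·(-2) - (-2)·(-3.4641), (-2)·(-2) - (-3.4641)·(-2), (-3.4641)·(-3.4641) - (-2)·(-2)) ≈ (-2.9282, -2.9282, 8).
  Rescale (multiply by -1 so the first nonzero entry is positive): u = (2.9282, 2.9282, -8).
  ||u|| = √((2.9282)² + (2.9282)² + (-8)²) = √(81.1487) ≈ 9.0083,  v_1 = u/||u|| ≈ (0.3251, 0.3251, -0.8881) (||v_1|| = 1).

λ_1 = 7.4641,  λ_2 = 6,  λ_3 = 0.5359;  v_1 ≈ (0.3251, 0.3251, -0.8881)


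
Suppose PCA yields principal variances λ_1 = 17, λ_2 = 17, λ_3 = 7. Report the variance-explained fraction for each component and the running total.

Step 1 — total variance = trace(Sigma) = Σ λ_i = 17 + 17 + 7 = 41.

Step 2 — fraction explained by component i = λ_i / Σ λ:
  PC1: 17/41 = 0.4146
  PC2: 17/41 = 0.4146
  PC3: 7/41 = 0.1707

Step 3 — cumulative fraction after k components = (λ_1 + ... + λ_k) / Σ λ:
  k = 1: 17/41 = 0.4146
  k = 2: (17 + 17)/41 = 34/41 = 0.8293
  k = 3: (17 + 17 + 7)/41 = 41/41 = 1

Summary (fraction, with percent):

explained: PC1 0.4146 (41.46%), PC2 0.4146 (41.46%), PC3 0.1707 (17.07%);  cumulative: 0.4146, 0.8293, 1


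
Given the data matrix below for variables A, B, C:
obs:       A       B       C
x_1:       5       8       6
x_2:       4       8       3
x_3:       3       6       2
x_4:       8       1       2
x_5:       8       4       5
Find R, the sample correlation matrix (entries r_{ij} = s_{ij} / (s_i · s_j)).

Step 1 — column means:
  mean(A) = (5 + 4 + 3 + 8 + 8) / 5 = 28/5 = 5.6
  mean(B) = (8 + 8 + 6 + 1 + 4) / 5 = 27/5 = 5.4
  mean(C) = (6 + 3 + 2 + 2 + 5) / 5 = 18/5 = 3.6

Step 2 — sample variances and covariances s[i,j] = (1/(n-1)) · Σ_k (x_{k,i} - mean_i) · (x_{k,j} - mean_j), with n-1 = 4:
  s[A,A] = ((-0.6)·(-0.6) + (-1.6)·(-1.6) + (-2.6)·(-2.6) + (2.4)·(2.4) + (2.4)·(2.4)) / 4 = 21.2/4 = 5.3
  s[A,B] = ((-0.6)·(2.6) + (-1.6)·(2.6) + (-2.6)·(0.6) + (2.4)·(-4.4) + (2.4)·(-1.4)) / 4 = -21.2/4 = -5.3
  s[A,C] = ((-0.6)·(2.4) + (-1.6)·(-0.6) + (-2.6)·(-1.6) + (2.4)·(-1.6) + (2.4)·(1.4)) / 4 = 3.2/4 = 0.8
  s[B,B] = ((2.6)·(2.6) + (2.6)·(2.6) + (0.6)·(0.6) + (-4.4)·(-4.4) + (-1.4)·(-1.4)) / 4 = 35.2/4 = 8.8
  s[B,C] = ((2.6)·(2.4) + (2.6)·(-0.6) + (0.6)·(-1.6) + (-4.4)·(-1.6) + (-1.4)·(1.4)) / 4 = 8.8/4 = 2.2
  s[C,C] = ((2.4)·(2.4) + (-0.6)·(-0.6) + (-1.6)·(-1.6) + (-1.6)·(-1.6) + (1.4)·(1.4)) / 4 = 13.2/4 = 3.3
  Sample standard deviations s_i = √(s[i,i]):
  s(A) = √(5.3) = 2.3022
  s(B) = √(8.8) = 2.9665
  s(C) = √(3.3) = 1.8166

Step 3 — r_{ij} = s_{ij} / (s_i · s_j):
  r[A,A] = 1 (diagonal).
  r[A,B] = -5.3 / (2.3022 · 2.9665) = -5.3 / 6.8293 = -0.7761
  r[A,C] = 0.8 / (2.3022 · 1.8166) = 0.8 / 4.1821 = 0.1913
  r[B,B] = 1 (diagonal).
  r[B,C] = 2.2 / (2.9665 · 1.8166) = 2.2 / 5.3889 = 0.4082
  r[C,C] = 1 (diagonal).

R is symmetric with unit diagonal. Assembling:

R = [[1, -0.7761, 0.1913],
 [-0.7761, 1, 0.4082],
 [0.1913, 0.4082, 1]]


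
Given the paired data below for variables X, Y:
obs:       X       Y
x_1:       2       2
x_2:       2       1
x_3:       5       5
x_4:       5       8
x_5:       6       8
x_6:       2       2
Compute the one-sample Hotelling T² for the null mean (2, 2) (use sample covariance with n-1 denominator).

Step 1 — sample mean vector:
  mean(X) = (2 + 2 + 5 + 5 + 6 + 2) / 6 = 22/6 = 3.6667
  mean(Y) = (2 + 1 + 5 + 8 + 8 + 2) / 6 = 26/6 = 4.3333
  x̄ = (3.6667, 4.3333),  deviation x̄ - mu_0 = (3.6667, 4.3333) - (2, 2) = (1.6667, 2.3333).

Step 2 — sample covariance matrix, S[i,j] = (1/(n-1)) · Σ_k (x_{k,i} - mean_i) · (x_{k,j} - mean_j), divisor n-1 = 5:
  S[X,X] = ((-1.6667)·(-1.6667) + (-1.6667)·(-1.6667) + (1.3333)·(1.3333) + (1.3333)·(1.3333) + (2.3333)·(2.3333) + (-1.6667)·(-1.6667)) / 5 = 17.3333/5 = 3.4667
  S[X,Y] = ((-1.6667)·(-2.3333) + (-1.6667)·(-3.3333) + (1.3333)·(0.6667) + (1.3333)·(3.6667) + (2.3333)·(3.6667) + (-1.6667)·(-2.3333)) / 5 = 27.6667/5 = 5.5333
  S[Y,Y] = ((-2.3333)·(-2.3333) + (-3.3333)·(-3.3333) + (0.6667)·(0.6667) + (3.6667)·(3.6667) + (3.6667)·(3.6667) + (-2.3333)·(-2.3333)) / 5 = 49.3333/5 = 9.8667
  S = [[3.4667, 5.5333],
 [5.5333, 9.8667]].

Step 3 — invert S. det(S) = 3.4667·9.8667 - (5.5333)² = 3.5867.
  S^{-1} = (1/det) · [[d, -b], [-b, a]] = [[2.7509, -1.5428],
 [-1.5428, 0.9665]].

Step 4 — quadratic form (x̄ - mu_0)^T · S^{-1} · (x̄ - mu_0):
  S^{-1} · (x̄ - mu_0) = (0.9851, -0.316),
  (x̄ - mu_0)^T · [...] = (1.6667)·(0.9851) + (2.3333)·(-0.316) = 0.9046.

Step 5 — scale by n: T² = 6 · 0.9046 = 5.4275.

T² ≈ 5.4275


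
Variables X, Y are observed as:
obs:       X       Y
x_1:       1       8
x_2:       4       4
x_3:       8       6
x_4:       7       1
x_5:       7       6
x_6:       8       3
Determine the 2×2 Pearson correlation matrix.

Step 1 — column means:
  mean(X) = (1 + 4 + 8 + 7 + 7 + 8) / 6 = 35/6 = 5.8333
  mean(Y) = (8 + 4 + 6 + 1 + 6 + 3) / 6 = 28/6 = 4.6667

Step 2 — sample variances and covariances s[i,j] = (1/(n-1)) · Σ_k (x_{k,i} - mean_i) · (x_{k,j} - mean_j), with n-1 = 5:
  s[X,X] = ((-4.8333)·(-4.8333) + (-1.8333)·(-1.8333) + (2.1667)·(2.1667) + (1.1667)·(1.1667) + (1.1667)·(1.1667) + (2.1667)·(2.1667)) / 5 = 38.8333/5 = 7.7667
  s[X,Y] = ((-4.8333)·(3.3333) + (-1.8333)·(-0.6667) + (2.1667)·(1.3333) + (1.1667)·(-3.6667) + (1.1667)·(1.3333) + (2.1667)·(-1.6667)) / 5 = -18.3333/5 = -3.6667
  s[Y,Y] = ((3.3333)·(3.3333) + (-0.6667)·(-0.6667) + (1.3333)·(1.3333) + (-3.6667)·(-3.6667) + (1.3333)·(1.3333) + (-1.6667)·(-1.6667)) / 5 = 31.3333/5 = 6.2667
  Sample standard deviations s_i = √(s[i,i]):
  s(X) = √(7.7667) = 2.7869
  s(Y) = √(6.2667) = 2.5033

Step 3 — r_{ij} = s_{ij} / (s_i · s_j):
  r[X,X] = 1 (diagonal).
  r[X,Y] = -3.6667 / (2.7869 · 2.5033) = -3.6667 / 6.9765 = -0.5256
  r[Y,Y] = 1 (diagonal).

R is symmetric with unit diagonal. Assembling:

R = [[1, -0.5256],
 [-0.5256, 1]]
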